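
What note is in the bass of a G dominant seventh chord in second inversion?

In second inversion the fifth is lowest. For G dominant seventh (G–B–D–F) that is D.

D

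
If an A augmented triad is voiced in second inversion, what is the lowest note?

In second inversion the fifth is lowest. For A augmented (A–C#–E#) that is E#.

E#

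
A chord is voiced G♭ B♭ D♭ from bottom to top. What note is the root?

Gb

Gb, Bb, Db are the tones of a Gb major triad (Gb–Bb–Db), making Gb the root.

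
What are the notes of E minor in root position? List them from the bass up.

The chord tones are E–G–B. With the root (E) lowest for root position: E, G, B.

E, G, B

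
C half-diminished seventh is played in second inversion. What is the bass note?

Gb

In second inversion the fifth is lowest. For C half-diminished seventh (C–Eb–Gb–Bb) that is Gb.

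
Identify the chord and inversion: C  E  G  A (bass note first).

The pitch classes C, E, G, A arrange in thirds as A–C–E–G: an A minor seventh chord.
The lowest note is C, the third of the chord, so this is first inversion (figured bass 6/5).

A minor seventh, first inversion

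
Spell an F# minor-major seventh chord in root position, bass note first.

F#, A, C#, E#

The chord tones are F#–A–C#–E#. With the root (F#) lowest for root position: F#, A, C#, E#.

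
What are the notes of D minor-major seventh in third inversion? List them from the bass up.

C#, D, F, A

Spelling D minor-major seventh: D–F–A–C#. In third inversion the seventh is bass, giving C#, D, F, A from the bottom.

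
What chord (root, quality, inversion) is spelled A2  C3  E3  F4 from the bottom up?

Reducing to letter names: A, C, E, F. These stack in thirds as F–A–C–E — an F major seventh chord.
The lowest note is A, the third of the chord, so this is first inversion (figured bass 6/5).

F major seventh, first inversion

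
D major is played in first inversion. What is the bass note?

D major is D–F#–A. First inversion places the third in the bass: F#.

F#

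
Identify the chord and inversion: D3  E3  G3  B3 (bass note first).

E minor seventh, third inversion

The distinct note names are D, E, G, B. Stacked in thirds they read E–G–B–D, which is a minor seventh chord on E.
With the seventh (D) in the bass, the chord is in third inversion (figured bass 4/2).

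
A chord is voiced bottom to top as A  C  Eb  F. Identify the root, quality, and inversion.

F dominant seventh, first inversion

Reducing to letter names: A, C, Eb, F. These stack in thirds as F–A–C–Eb — an F dominant seventh chord.
With the third (A) in the bass, the chord is in first inversion (figured bass 6/5).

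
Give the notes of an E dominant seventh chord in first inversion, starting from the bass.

E dominant seventh is E–G#–B–D. First inversion puts the third (G#) in the bass, with the remaining tones above: G#, B, D, E.

G#, B, D, E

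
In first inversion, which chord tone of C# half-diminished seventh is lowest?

E

In first inversion the third is lowest. For C# half-diminished seventh (C#–E–G–B) that is E.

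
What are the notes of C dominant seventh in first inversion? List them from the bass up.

C dominant seventh is C–E–G–Bb. First inversion puts the third (E) in the bass, with the remaining tones above: E, G, Bb, C.

E, G, Bb, C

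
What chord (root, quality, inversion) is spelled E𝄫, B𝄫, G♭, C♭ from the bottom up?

The pitch classes Ebb, Bbb, Gb, Cb arrange in thirds as Cb–Ebb–Gb–Bbb: a Cb minor seventh chord.
Ebb is the third of Cb minor seventh; third in the bass means first inversion (figured bass 6/5).

Cb minor seventh, first inversion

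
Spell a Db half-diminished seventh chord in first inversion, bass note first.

Db half-diminished seventh is Db–Fb–Abb–Cb. First inversion puts the third (Fb) in the bass, with the remaining tones above: Fb, Abb, Cb, Db.

Fb, Abb, Cb, Db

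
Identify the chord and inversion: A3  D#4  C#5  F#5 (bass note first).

The pitch classes A, D#, C#, F# arrange in thirds as D#–F#–A–C#: a D# half-diminished seventh chord.
With the fifth (A) in the bass, the chord is in second inversion (figured bass 4/3).

D# half-diminished seventh, second inversion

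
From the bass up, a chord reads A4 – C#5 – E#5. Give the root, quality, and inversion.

A augmented, root position

Reducing to letter names: A, C#, E#. These stack in thirds as A–C#–E# — an A augmented triad.
With the root (A) in the bass, the chord is in root position (figured bass 5/3).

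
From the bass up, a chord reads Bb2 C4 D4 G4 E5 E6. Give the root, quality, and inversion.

C dominant ninth, third inversion

The distinct note names are Bb, C, D, G, E. Stacked in thirds they read C–E–G–Bb–D, which is a dominant ninth chord on C.
Bb is the seventh of C dominant ninth; seventh in the bass means third inversion.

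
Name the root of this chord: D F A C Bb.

Reordering D, F, A, C, Bb into stacked thirds gives Bb–D–F–A–C; the bottom of that stack, Bb, is the root.

Bb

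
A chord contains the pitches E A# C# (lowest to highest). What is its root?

A#

E, A#, C# are the tones of an A# diminished triad (A#–C#–E), making A# the root.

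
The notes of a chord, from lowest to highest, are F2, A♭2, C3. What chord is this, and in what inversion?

The pitch classes F, Ab, C arrange in thirds as F–Ab–C: an F minor triad.
The lowest note is F, the root of the chord, so this is root position (figured bass 5/3).

F minor, root position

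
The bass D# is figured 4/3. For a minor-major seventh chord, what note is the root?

G#

The figures 4/3 mean the fifth of the chord is in the bass. If D# is the fifth of a minor-major seventh chord, the root is G# (chord tones G#–B–D#–F##).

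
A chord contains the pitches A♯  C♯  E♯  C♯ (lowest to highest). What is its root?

A#, C#, E# are the tones of an A# minor triad (A#–C#–E#), making A# the root.

A#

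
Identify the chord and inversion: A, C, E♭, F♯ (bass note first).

Reducing to letter names: A, C, Eb, F#. These stack in thirds as F#–A–C–Eb — an F# diminished seventh chord.
A is the third of F# diminished seventh; third in the bass means first inversion (figured bass 6/5).

F# diminished seventh, first inversion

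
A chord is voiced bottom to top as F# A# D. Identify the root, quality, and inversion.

The distinct note names are F#, A#, D. Stacked in thirds they read D–F#–A#, which is an augmented triad on D.
The lowest note is F#, the third of the chord, so this is first inversion (figured bass 6).

D augmented, first inversion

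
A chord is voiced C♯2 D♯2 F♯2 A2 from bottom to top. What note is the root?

C#, D#, F#, A are the tones of a D# half-diminished seventh chord (D#–F#–A–C#), making D# the root.

D#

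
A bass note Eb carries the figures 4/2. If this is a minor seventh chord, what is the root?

F

The figures 4/2 mean the seventh of the chord is in the bass. If Eb is the seventh of a minor seventh chord, the root is F (chord tones F–Ab–C–Eb).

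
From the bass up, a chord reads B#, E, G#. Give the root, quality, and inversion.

Reducing to letter names: B#, E, G#. These stack in thirds as E–G#–B# — an E augmented triad.
The lowest note is B#, the fifth of the chord, so this is second inversion (figured bass 6/4).

E augmented, second inversion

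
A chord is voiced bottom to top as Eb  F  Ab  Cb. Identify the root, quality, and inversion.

Reducing to letter names: Eb, F, Ab, Cb. These stack in thirds as F–Ab–Cb–Eb — an F half-diminished seventh chord.
The lowest note is Eb, the seventh of the chord, so this is third inversion (figured bass 4/2).

F half-diminished seventh, third inversion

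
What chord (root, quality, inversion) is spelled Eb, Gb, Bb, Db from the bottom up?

The pitch classes Eb, Gb, Bb, Db arrange in thirds as Eb–Gb–Bb–Db: an Eb minor seventh chord.
With the root (Eb) in the bass, the chord is in root position (figured bass 7).

Eb minor seventh, root position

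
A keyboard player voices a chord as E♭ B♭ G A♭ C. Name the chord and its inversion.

Ab major ninth, second inversion

The distinct note names are Eb, Bb, G, Ab, C. Stacked in thirds they read Ab–C–Eb–G–Bb, which is a major ninth chord on Ab.
Eb is the fifth of Ab major ninth; fifth in the bass means second inversion.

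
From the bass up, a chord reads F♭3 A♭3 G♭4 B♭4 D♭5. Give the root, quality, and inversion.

Gb dominant ninth, third inversion

Reducing to letter names: Fb, Ab, Gb, Bb, Db. These stack in thirds as Gb–Bb–Db–Fb–Ab — a Gb dominant ninth chord.
With the seventh (Fb) in the bass, the chord is in third inversion.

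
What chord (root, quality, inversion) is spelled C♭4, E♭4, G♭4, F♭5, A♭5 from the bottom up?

Fb major ninth, second inversion

The distinct note names are Cb, Eb, Gb, Fb, Ab. Stacked in thirds they read Fb–Ab–Cb–Eb–Gb, which is a major ninth chord on Fb.
The lowest note is Cb, the fifth of the chord, so this is second inversion.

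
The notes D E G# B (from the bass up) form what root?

D, E, G#, B are the tones of an E dominant seventh chord (E–G#–B–D), making E the root.

E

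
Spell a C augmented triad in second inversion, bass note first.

G#, C, E

The chord tones are C–E–G#. With the fifth (G#) lowest for second inversion: G#, C, E.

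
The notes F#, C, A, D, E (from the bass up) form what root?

D

Reordering F#, C, A, D, E into stacked thirds gives D–F#–A–C–E; the bottom of that stack, D, is the root.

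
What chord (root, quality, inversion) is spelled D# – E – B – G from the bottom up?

The pitch classes D#, E, B, G arrange in thirds as E–G–B–D#: an E minor-major seventh chord.
The lowest note is D#, the seventh of the chord, so this is third inversion (figured bass 4/2).

E minor-major seventh, third inversion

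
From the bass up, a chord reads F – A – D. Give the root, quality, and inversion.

The distinct note names are F, A, D. Stacked in thirds they read D–F–A, which is a minor triad on D.
With the third (F) in the bass, the chord is in first inversion (figured bass 6).

D minor, first inversion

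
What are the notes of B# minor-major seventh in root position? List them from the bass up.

B#, D#, F##, A##

B# minor-major seventh is B#–D#–F##–A##. Root position puts the root (B#) in the bass, with the remaining tones above: B#, D#, F##, A##.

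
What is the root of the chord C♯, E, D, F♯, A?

D

The distinct letter names are C#, E, D, F#, A. Arranged as a stack of thirds they read D–F#–A–C#–E, so D is the root (a D major ninth chord).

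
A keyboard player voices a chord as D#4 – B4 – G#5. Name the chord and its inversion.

The distinct note names are D#, B, G#. Stacked in thirds they read G#–B–D#, which is a minor triad on G#.
With the fifth (D#) in the bass, the chord is in second inversion (figured bass 6/4).

G# minor, second inversion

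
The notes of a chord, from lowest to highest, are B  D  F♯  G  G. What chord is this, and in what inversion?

The distinct note names are B, D, F#, G. Stacked in thirds they read G–B–D–F#, which is a major seventh chord on G.
With the third (B) in the bass, the chord is in first inversion (figured bass 6/5).

G major seventh, first inversion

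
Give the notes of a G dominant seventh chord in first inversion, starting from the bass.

Spelling G dominant seventh: G–B–D–F. In first inversion the third is bass, giving B, D, F, G from the bottom.

B, D, F, G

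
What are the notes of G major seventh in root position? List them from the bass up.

G, B, D, F#

Spelling G major seventh: G–B–D–F#. In root position the root is bass, giving G, B, D, F# from the bottom.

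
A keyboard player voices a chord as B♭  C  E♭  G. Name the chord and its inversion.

C minor seventh, third inversion

The distinct note names are Bb, C, Eb, G. Stacked in thirds they read C–Eb–G–Bb, which is a minor seventh chord on C.
With the seventh (Bb) in the bass, the chord is in third inversion (figured bass 4/2).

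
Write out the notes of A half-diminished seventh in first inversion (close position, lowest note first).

C, Eb, G, A

A half-diminished seventh is A–C–Eb–G. First inversion puts the third (C) in the bass, with the remaining tones above: C, Eb, G, A.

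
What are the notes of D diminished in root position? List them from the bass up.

The chord tones are D–F–Ab. With the root (D) lowest for root position: D, F, Ab.

D, F, Ab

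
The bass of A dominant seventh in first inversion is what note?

C#

The third of A dominant seventh (A–C#–E–G) is C#; that is the bass in first inversion.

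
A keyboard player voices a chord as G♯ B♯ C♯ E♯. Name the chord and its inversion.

The distinct note names are G#, B#, C#, E#. Stacked in thirds they read C#–E#–G#–B#, which is a major seventh chord on C#.
G# is the fifth of C# major seventh; fifth in the bass means second inversion (figured bass 4/3).

C# major seventh, second inversion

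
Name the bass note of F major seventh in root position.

In root position the root is lowest. For F major seventh (F–A–C–E) that is F.

F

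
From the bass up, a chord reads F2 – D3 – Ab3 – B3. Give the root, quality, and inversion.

Reducing to letter names: F, D, Ab, B. These stack in thirds as B–D–F–Ab — a B diminished seventh chord.
F is the fifth of B diminished seventh; fifth in the bass means second inversion (figured bass 4/3).

B diminished seventh, second inversion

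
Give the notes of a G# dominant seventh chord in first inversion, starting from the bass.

B#, D#, F#, G#

Spelling G# dominant seventh: G#–B#–D#–F#. In first inversion the third is bass, giving B#, D#, F#, G# from the bottom.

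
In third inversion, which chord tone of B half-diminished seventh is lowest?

B half-diminished seventh is B–D–F–A. Third inversion places the seventh in the bass: A.

A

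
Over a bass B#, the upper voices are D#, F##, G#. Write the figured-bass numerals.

6/5

The notes B#, D#, F##, G# stack in thirds as G#–B#–D#–F## — a G# major seventh chord. The bass B# is the third, so this is first inversion: figured 6/5.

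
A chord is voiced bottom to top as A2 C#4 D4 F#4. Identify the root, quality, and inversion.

Reducing to letter names: A, C#, D, F#. These stack in thirds as D–F#–A–C# — a D major seventh chord.
The lowest note is A, the fifth of the chord, so this is second inversion (figured bass 4/3).

D major seventh, second inversion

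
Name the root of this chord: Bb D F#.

The distinct letter names are Bb, D, F#. Arranged as a stack of thirds they read Bb–D–F#, so Bb is the root (a Bb augmented triad).

Bb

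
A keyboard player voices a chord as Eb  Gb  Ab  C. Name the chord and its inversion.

The pitch classes Eb, Gb, Ab, C arrange in thirds as Ab–C–Eb–Gb: an Ab dominant seventh chord.
With the fifth (Eb) in the bass, the chord is in second inversion (figured bass 4/3).

Ab dominant seventh, second inversion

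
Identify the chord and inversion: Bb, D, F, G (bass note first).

G minor seventh, first inversion

The distinct note names are Bb, D, F, G. Stacked in thirds they read G–Bb–D–F, which is a minor seventh chord on G.
The lowest note is Bb, the third of the chord, so this is first inversion (figured bass 6/5).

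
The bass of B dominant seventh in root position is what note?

B dominant seventh is B–D#–F#–A. Root position places the root in the bass: B.

B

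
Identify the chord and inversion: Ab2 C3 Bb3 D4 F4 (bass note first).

Reducing to letter names: Ab, C, Bb, D, F. These stack in thirds as Bb–D–F–Ab–C — a Bb dominant ninth chord.
With the seventh (Ab) in the bass, the chord is in third inversion.

Bb dominant ninth, third inversion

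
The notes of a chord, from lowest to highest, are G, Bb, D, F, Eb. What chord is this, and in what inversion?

Reducing to letter names: G, Bb, D, F, Eb. These stack in thirds as Eb–G–Bb–D–F — an Eb major ninth chord.
The lowest note is G, the third of the chord, so this is first inversion.

Eb major ninth, first inversion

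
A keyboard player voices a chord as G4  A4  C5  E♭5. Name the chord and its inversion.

A half-diminished seventh, third inversion

The distinct note names are G, A, C, Eb. Stacked in thirds they read A–C–Eb–G, which is a half-diminished seventh chord on A.
With the seventh (G) in the bass, the chord is in third inversion (figured bass 4/2).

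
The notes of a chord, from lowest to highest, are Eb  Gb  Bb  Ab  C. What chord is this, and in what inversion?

The distinct note names are Eb, Gb, Bb, Ab, C. Stacked in thirds they read Ab–C–Eb–Gb–Bb, which is a dominant ninth chord on Ab.
The lowest note is Eb, the fifth of the chord, so this is second inversion.

Ab dominant ninth, second inversion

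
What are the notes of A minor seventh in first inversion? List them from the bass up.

C, E, G, A

Spelling A minor seventh: A–C–E–G. In first inversion the third is bass, giving C, E, G, A from the bottom.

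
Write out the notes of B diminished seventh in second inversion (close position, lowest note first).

F, Ab, B, D

The chord tones are B–D–F–Ab. With the fifth (F) lowest for second inversion: F, Ab, B, D.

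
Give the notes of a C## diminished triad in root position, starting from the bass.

C##, E#, G#

The chord tones are C##–E#–G#. With the root (C##) lowest for root position: C##, E#, G#.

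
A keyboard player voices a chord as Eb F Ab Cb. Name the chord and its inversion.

The distinct note names are Eb, F, Ab, Cb. Stacked in thirds they read F–Ab–Cb–Eb, which is a half-diminished seventh chord on F.
Eb is the seventh of F half-diminished seventh; seventh in the bass means third inversion (figured bass 4/2).

F half-diminished seventh, third inversion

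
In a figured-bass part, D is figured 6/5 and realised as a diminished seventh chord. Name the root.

B

The figures 6/5 mean the third of the chord is in the bass. If D is the third of a diminished seventh chord, the root is B (chord tones B–D–F–Ab).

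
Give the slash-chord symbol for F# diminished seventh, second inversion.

Second inversion of F# diminished seventh has the fifth (C) in the bass. As a slash chord: F#dim7/C.

F#dim7/C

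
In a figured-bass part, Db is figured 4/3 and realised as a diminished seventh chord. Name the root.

G

The figures 4/3 mean the fifth of the chord is in the bass. If Db is the fifth of a diminished seventh chord, the root is G (chord tones G–Bb–Db–Fb).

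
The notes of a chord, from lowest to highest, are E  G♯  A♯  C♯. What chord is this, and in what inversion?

The distinct note names are E, G#, A#, C#. Stacked in thirds they read A#–C#–E–G#, which is a half-diminished seventh chord on A#.
E is the fifth of A# half-diminished seventh; fifth in the bass means second inversion (figured bass 4/3).

A# half-diminished seventh, second inversion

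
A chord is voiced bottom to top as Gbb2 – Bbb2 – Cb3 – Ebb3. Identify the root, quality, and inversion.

Cb half-diminished seventh, second inversion

The pitch classes Gbb, Bbb, Cb, Ebb arrange in thirds as Cb–Ebb–Gbb–Bbb: a Cb half-diminished seventh chord.
Gbb is the fifth of Cb half-diminished seventh; fifth in the bass means second inversion (figured bass 4/3).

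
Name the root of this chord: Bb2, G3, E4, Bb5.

Bb, G, E are the tones of an E diminished triad (E–G–Bb), making E the root.

E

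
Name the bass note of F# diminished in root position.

F#

The root of F# diminished (F#–A–C) is F#; that is the bass in root position.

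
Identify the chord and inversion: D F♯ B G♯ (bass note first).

The pitch classes D, F#, B, G# arrange in thirds as G#–B–D–F#: a G# half-diminished seventh chord.
With the fifth (D) in the bass, the chord is in second inversion (figured bass 4/3).

G# half-diminished seventh, second inversion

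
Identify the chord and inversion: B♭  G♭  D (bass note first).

Gb augmented, first inversion

Reducing to letter names: Bb, Gb, D. These stack in thirds as Gb–Bb–D — a Gb augmented triad.
The lowest note is Bb, the third of the chord, so this is first inversion (figured bass 6).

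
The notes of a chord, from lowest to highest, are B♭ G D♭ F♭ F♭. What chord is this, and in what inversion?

Reducing to letter names: Bb, G, Db, Fb. These stack in thirds as G–Bb–Db–Fb — a G diminished seventh chord.
With the third (Bb) in the bass, the chord is in first inversion (figured bass 6/5).

G diminished seventh, first inversion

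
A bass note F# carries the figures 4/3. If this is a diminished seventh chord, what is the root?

The figures 4/3 mean the fifth of the chord is in the bass. If F# is the fifth of a diminished seventh chord, the root is B# (chord tones B#–D#–F#–A).

B#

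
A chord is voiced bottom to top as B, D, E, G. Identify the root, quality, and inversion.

Reducing to letter names: B, D, E, G. These stack in thirds as E–G–B–D — an E minor seventh chord.
With the fifth (B) in the bass, the chord is in second inversion (figured bass 4/3).

E minor seventh, second inversion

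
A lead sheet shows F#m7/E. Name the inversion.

F#m7/E means F# minor seventh with E in the bass. E is the seventh of F# minor seventh (F#–A–C#–E), so this is third inversion.

third inversion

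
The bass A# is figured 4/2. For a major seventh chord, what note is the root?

The figures 4/2 mean the seventh of the chord is in the bass. If A# is the seventh of a major seventh chord, the root is B (chord tones B–D#–F#–A#).

B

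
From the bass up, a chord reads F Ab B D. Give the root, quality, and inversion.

B diminished seventh, second inversion

The distinct note names are F, Ab, B, D. Stacked in thirds they read B–D–F–Ab, which is a diminished seventh chord on B.
With the fifth (F) in the bass, the chord is in second inversion (figured bass 4/3).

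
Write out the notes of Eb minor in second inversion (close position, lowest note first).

Spelling Eb minor: Eb–Gb–Bb. In second inversion the fifth is bass, giving Bb, Eb, Gb from the bottom.

Bb, Eb, Gb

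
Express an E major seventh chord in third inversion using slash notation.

Third inversion of E major seventh has the seventh (D#) in the bass. As a slash chord: Emaj7/D#.

Emaj7/D#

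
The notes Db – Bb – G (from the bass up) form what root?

Db, Bb, G are the tones of a G diminished triad (G–Bb–Db), making G the root.

G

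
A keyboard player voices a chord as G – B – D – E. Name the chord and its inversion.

The distinct note names are G, B, D, E. Stacked in thirds they read E–G–B–D, which is a minor seventh chord on E.
With the third (G) in the bass, the chord is in first inversion (figured bass 6/5).

E minor seventh, first inversion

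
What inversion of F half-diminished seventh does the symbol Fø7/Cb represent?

second inversion

Fø7/Cb means F half-diminished seventh with Cb in the bass. Cb is the fifth of F half-diminished seventh (F–Ab–Cb–Eb), so this is second inversion.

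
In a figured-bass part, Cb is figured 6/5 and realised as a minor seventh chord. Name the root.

The figures 6/5 mean the third of the chord is in the bass. If Cb is the third of a minor seventh chord, the root is Ab (chord tones Ab–Cb–Eb–Gb).

Ab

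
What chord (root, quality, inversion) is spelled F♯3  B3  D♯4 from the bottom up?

The distinct note names are F#, B, D#. Stacked in thirds they read B–D#–F#, which is a major triad on B.
F# is the fifth of B major; fifth in the bass means second inversion (figured bass 6/4).

B major, second inversion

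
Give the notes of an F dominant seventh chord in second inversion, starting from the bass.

C, Eb, F, A

The chord tones are F–A–C–Eb. With the fifth (C) lowest for second inversion: C, Eb, F, A.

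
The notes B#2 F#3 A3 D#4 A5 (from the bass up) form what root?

Reordering B#, F#, A, D# into stacked thirds gives B#–D#–F#–A; the bottom of that stack, B#, is the root.

B#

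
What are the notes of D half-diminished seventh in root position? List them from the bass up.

Spelling D half-diminished seventh: D–F–Ab–C. In root position the root is bass, giving D, F, Ab, C from the bottom.

D, F, Ab, C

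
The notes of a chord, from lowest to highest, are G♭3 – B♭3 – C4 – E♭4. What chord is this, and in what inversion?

The pitch classes Gb, Bb, C, Eb arrange in thirds as C–Eb–Gb–Bb: a C half-diminished seventh chord.
The lowest note is Gb, the fifth of the chord, so this is second inversion (figured bass 4/3).

C half-diminished seventh, second inversion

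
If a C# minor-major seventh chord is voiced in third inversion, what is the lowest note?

B#

The seventh of C# minor-major seventh (C#–E–G#–B#) is B#; that is the bass in third inversion.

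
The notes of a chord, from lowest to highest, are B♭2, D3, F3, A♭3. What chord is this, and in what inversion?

Bb dominant seventh, root position

Reducing to letter names: Bb, D, F, Ab. These stack in thirds as Bb–D–F–Ab — a Bb dominant seventh chord.
Bb is the root of Bb dominant seventh; root in the bass means root position (figured bass 7).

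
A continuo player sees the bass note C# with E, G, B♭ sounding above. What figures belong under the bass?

7

The notes C#, E, G, Bb stack in thirds as C#–E–G–Bb — a C# diminished seventh chord. The bass C# is the root, so this is root position: figured 7.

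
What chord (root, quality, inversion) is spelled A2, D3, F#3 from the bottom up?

The distinct note names are A, D, F#. Stacked in thirds they read D–F#–A, which is a major triad on D.
With the fifth (A) in the bass, the chord is in second inversion (figured bass 6/4).

D major, second inversion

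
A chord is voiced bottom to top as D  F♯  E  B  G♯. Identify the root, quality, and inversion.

E dominant ninth, third inversion

The distinct note names are D, F#, E, B, G#. Stacked in thirds they read E–G#–B–D–F#, which is a dominant ninth chord on E.
With the seventh (D) in the bass, the chord is in third inversion.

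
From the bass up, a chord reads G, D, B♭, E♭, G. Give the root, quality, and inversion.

Eb major seventh, first inversion

The pitch classes G, D, Bb, Eb arrange in thirds as Eb–G–Bb–D: an Eb major seventh chord.
The lowest note is G, the third of the chord, so this is first inversion (figured bass 6/5).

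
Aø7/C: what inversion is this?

first inversion

Aø7/C means A half-diminished seventh with C in the bass. C is the third of A half-diminished seventh (A–C–Eb–G), so this is first inversion.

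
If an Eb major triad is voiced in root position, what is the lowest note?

The root of Eb major (Eb–G–Bb) is Eb; that is the bass in root position.

Eb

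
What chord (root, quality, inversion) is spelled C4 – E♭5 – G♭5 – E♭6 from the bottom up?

C diminished, root position

Reducing to letter names: C, Eb, Gb. These stack in thirds as C–Eb–Gb — a C diminished triad.
With the root (C) in the bass, the chord is in root position (figured bass 5/3).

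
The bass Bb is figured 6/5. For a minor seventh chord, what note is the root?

G

The figures 6/5 mean the third of the chord is in the bass. If Bb is the third of a minor seventh chord, the root is G (chord tones G–Bb–D–F).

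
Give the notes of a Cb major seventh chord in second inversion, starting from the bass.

Gb, Bb, Cb, Eb

Spelling Cb major seventh: Cb–Eb–Gb–Bb. In second inversion the fifth is bass, giving Gb, Bb, Cb, Eb from the bottom.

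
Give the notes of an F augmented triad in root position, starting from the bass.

F, A, C#

Spelling F augmented: F–A–C#. In root position the root is bass, giving F, A, C# from the bottom.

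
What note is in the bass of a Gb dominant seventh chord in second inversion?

Db

In second inversion the fifth is lowest. For Gb dominant seventh (Gb–Bb–Db–Fb) that is Db.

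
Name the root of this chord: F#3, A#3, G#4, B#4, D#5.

G#

F#, A#, G#, B#, D# are the tones of a G# dominant ninth chord (G#–B#–D#–F#–A#), making G# the root.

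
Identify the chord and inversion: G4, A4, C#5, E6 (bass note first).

A dominant seventh, third inversion

The pitch classes G, A, C#, E arrange in thirds as A–C#–E–G: an A dominant seventh chord.
G is the seventh of A dominant seventh; seventh in the bass means third inversion (figured bass 4/2).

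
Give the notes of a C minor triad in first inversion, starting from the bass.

The chord tones are C–Eb–G. With the third (Eb) lowest for first inversion: Eb, G, C.

Eb, G, C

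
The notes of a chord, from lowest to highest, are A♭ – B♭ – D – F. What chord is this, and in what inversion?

Bb dominant seventh, third inversion

Reducing to letter names: Ab, Bb, D, F. These stack in thirds as Bb–D–F–Ab — a Bb dominant seventh chord.
Ab is the seventh of Bb dominant seventh; seventh in the bass means third inversion (figured bass 4/2).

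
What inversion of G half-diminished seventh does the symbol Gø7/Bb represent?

first inversion

Gø7/Bb means G half-diminished seventh with Bb in the bass. Bb is the third of G half-diminished seventh (G–Bb–Db–F), so this is first inversion.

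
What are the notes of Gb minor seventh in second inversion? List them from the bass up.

Db, Fb, Gb, Bbb

Spelling Gb minor seventh: Gb–Bbb–Db–Fb. In second inversion the fifth is bass, giving Db, Fb, Gb, Bbb from the bottom.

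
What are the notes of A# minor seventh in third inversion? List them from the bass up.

Spelling A# minor seventh: A#–C#–E#–G#. In third inversion the seventh is bass, giving G#, A#, C#, E# from the bottom.

G#, A#, C#, E#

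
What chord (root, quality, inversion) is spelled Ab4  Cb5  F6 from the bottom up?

F diminished, first inversion

Reducing to letter names: Ab, Cb, F. These stack in thirds as F–Ab–Cb — an F diminished triad.
Ab is the third of F diminished; third in the bass means first inversion (figured bass 6).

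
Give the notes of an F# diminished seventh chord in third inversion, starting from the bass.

The chord tones are F#–A–C–Eb. With the seventh (Eb) lowest for third inversion: Eb, F#, A, C.

Eb, F#, A, C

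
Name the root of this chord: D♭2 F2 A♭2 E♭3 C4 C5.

Db

Db, F, Ab, Eb, C are the tones of a Db major ninth chord (Db–F–Ab–C–Eb), making Db the root.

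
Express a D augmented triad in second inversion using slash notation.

Second inversion of D augmented has the fifth (A#) in the bass. As a slash chord: Daug/A#.

Daug/A#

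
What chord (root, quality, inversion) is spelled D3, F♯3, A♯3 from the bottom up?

The distinct note names are D, F#, A#. Stacked in thirds they read D–F#–A#, which is an augmented triad on D.
With the root (D) in the bass, the chord is in root position (figured bass 5/3).

D augmented, root position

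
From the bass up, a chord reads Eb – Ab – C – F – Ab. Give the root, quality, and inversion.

F minor seventh, third inversion

The pitch classes Eb, Ab, C, F arrange in thirds as F–Ab–C–Eb: an F minor seventh chord.
The lowest note is Eb, the seventh of the chord, so this is third inversion (figured bass 4/2).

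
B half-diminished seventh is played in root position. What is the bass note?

B

In root position the root is lowest. For B half-diminished seventh (B–D–F–A) that is B.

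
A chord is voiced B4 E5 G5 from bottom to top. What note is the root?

E

The distinct letter names are B, E, G. Arranged as a stack of thirds they read E–G–B, so E is the root (an E minor triad).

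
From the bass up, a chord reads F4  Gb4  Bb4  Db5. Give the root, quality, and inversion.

The distinct note names are F, Gb, Bb, Db. Stacked in thirds they read Gb–Bb–Db–F, which is a major seventh chord on Gb.
F is the seventh of Gb major seventh; seventh in the bass means third inversion (figured bass 4/2).

Gb major seventh, third inversion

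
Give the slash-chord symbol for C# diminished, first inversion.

First inversion of C# diminished has the third (E) in the bass. As a slash chord: C#dim/E.

C#dim/E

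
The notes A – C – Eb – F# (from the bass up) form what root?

F#

The distinct letter names are A, C, Eb, F#. Arranged as a stack of thirds they read F#–A–C–Eb, so F# is the root (an F# diminished seventh chord).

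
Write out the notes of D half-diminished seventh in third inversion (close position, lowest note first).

C, D, F, Ab

D half-diminished seventh is D–F–Ab–C. Third inversion puts the seventh (C) in the bass, with the remaining tones above: C, D, F, Ab.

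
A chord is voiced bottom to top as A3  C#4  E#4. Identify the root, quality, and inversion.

The distinct note names are A, C#, E#. Stacked in thirds they read A–C#–E#, which is an augmented triad on A.
A is the root of A augmented; root in the bass means root position (figured bass 5/3).

A augmented, root position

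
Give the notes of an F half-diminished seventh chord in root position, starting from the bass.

F, Ab, Cb, Eb

F half-diminished seventh is F–Ab–Cb–Eb. Root position puts the root (F) in the bass, with the remaining tones above: F, Ab, Cb, Eb.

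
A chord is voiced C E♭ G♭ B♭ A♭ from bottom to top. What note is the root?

Ab

The distinct letter names are C, Eb, Gb, Bb, Ab. Arranged as a stack of thirds they read Ab–C–Eb–Gb–Bb, so Ab is the root (an Ab dominant ninth chord).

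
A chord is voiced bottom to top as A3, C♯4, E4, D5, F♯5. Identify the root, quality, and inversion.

The pitch classes A, C#, E, D, F# arrange in thirds as D–F#–A–C#–E: a D major ninth chord.
The lowest note is A, the fifth of the chord, so this is second inversion.

D major ninth, second inversion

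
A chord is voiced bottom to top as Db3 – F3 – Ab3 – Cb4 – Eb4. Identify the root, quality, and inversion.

Db dominant ninth, root position

Reducing to letter names: Db, F, Ab, Cb, Eb. These stack in thirds as Db–F–Ab–Cb–Eb — a Db dominant ninth chord.
With the root (Db) in the bass, the chord is in root position.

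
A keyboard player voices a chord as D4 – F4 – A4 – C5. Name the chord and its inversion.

The pitch classes D, F, A, C arrange in thirds as D–F–A–C: a D minor seventh chord.
D is the root of D minor seventh; root in the bass means root position (figured bass 7).

D minor seventh, root position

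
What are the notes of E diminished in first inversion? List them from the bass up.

G, Bb, E

Spelling E diminished: E–G–Bb. In first inversion the third is bass, giving G, Bb, E from the bottom.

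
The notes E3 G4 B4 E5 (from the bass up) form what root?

The distinct letter names are E, G, B. Arranged as a stack of thirds they read E–G–B, so E is the root (an E minor triad).

E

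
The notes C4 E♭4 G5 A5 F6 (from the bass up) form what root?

F

Reordering C, Eb, G, A, F into stacked thirds gives F–A–C–Eb–G; the bottom of that stack, F, is the root.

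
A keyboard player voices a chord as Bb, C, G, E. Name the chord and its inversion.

The pitch classes Bb, C, G, E arrange in thirds as C–E–G–Bb: a C dominant seventh chord.
Bb is the seventh of C dominant seventh; seventh in the bass means third inversion (figured bass 4/2).

C dominant seventh, third inversion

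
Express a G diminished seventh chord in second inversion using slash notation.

Gdim7/Db

Second inversion of G diminished seventh has the fifth (Db) in the bass. As a slash chord: Gdim7/Db.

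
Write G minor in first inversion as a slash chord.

First inversion of G minor has the third (Bb) in the bass. As a slash chord: Gm/Bb.

Gm/Bb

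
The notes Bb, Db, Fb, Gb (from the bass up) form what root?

Gb

Reordering Bb, Db, Fb, Gb into stacked thirds gives Gb–Bb–Db–Fb; the bottom of that stack, Gb, is the root.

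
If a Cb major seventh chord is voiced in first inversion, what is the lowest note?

Eb

In first inversion the third is lowest. For Cb major seventh (Cb–Eb–Gb–Bb) that is Eb.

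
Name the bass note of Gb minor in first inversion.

The third of Gb minor (Gb–Bbb–Db) is Bbb; that is the bass in first inversion.

Bbb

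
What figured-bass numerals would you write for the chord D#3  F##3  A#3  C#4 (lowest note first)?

7

The notes D#, F##, A#, C# stack in thirds as D#–F##–A#–C# — a D# dominant seventh chord. The bass D# is the root, so this is root position: figured 7.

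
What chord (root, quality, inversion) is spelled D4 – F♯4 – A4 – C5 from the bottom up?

D dominant seventh, root position

The distinct note names are D, F#, A, C. Stacked in thirds they read D–F#–A–C, which is a dominant seventh chord on D.
The lowest note is D, the root of the chord, so this is root position (figured bass 7).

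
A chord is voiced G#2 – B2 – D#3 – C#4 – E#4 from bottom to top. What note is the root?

C#

Reordering G#, B, D#, C#, E# into stacked thirds gives C#–E#–G#–B–D#; the bottom of that stack, C#, is the root.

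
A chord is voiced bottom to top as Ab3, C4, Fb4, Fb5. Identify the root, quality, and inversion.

The pitch classes Ab, C, Fb arrange in thirds as Fb–Ab–C: an Fb augmented triad.
Ab is the third of Fb augmented; third in the bass means first inversion (figured bass 6).

Fb augmented, first inversion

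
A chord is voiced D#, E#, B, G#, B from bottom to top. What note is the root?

E#

The distinct letter names are D#, E#, B, G#. Arranged as a stack of thirds they read E#–G#–B–D#, so E# is the root (an E# half-diminished seventh chord).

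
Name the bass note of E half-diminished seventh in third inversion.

The seventh of E half-diminished seventh (E–G–Bb–D) is D; that is the bass in third inversion.

D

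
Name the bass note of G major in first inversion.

The third of G major (G–B–D) is B; that is the bass in first inversion.

B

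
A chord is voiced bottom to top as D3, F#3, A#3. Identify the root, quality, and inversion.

D augmented, root position

Reducing to letter names: D, F#, A#. These stack in thirds as D–F#–A# — a D augmented triad.
The lowest note is D, the root of the chord, so this is root position (figured bass 5/3).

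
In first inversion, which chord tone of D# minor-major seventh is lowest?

D# minor-major seventh is D#–F#–A#–C##. First inversion places the third in the bass: F#.

F#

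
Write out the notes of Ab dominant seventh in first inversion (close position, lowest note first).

C, Eb, Gb, Ab

The chord tones are Ab–C–Eb–Gb. With the third (C) lowest for first inversion: C, Eb, Gb, Ab.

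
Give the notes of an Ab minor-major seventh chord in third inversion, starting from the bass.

G, Ab, Cb, Eb

Ab minor-major seventh is Ab–Cb–Eb–G. Third inversion puts the seventh (G) in the bass, with the remaining tones above: G, Ab, Cb, Eb.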